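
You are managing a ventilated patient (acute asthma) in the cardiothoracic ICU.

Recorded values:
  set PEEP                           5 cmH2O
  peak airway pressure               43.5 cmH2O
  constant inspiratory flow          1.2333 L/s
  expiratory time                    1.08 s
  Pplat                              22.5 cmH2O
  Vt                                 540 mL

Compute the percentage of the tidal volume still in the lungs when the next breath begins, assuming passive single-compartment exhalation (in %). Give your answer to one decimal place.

R = (PIP − Pplat)/V̇ = (43.5 − 22.5) / 1.2333 = 21.0/1.2333 = 17.027 cmH2O·s/L.
C = Vt/(Pplat − PEEP) = 540.0 / (22.5 − 5) = 540.0/17.5 = 30.857 mL/cmH2O.
τ = R × C = 17.027 × 0.03086 L/cmH2O = 0.5255 s.
Fraction remaining at end-expiration = e^(−Te/τ) = e^(−1.08/0.5255) = 0.1281 → 12.81%.

12.8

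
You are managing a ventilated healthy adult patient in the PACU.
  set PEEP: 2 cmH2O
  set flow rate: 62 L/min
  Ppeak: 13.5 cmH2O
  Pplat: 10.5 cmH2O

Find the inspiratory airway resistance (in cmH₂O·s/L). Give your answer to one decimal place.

Flow: 62 L/min ÷ 60 = 1.0333 L/s.
Raw = (PIP − Pplat) / flow = (13.5 − 10.5) / 1.0333 = 3.0 / 1.0333 = 2.903 cmH2O·s/L.

2.9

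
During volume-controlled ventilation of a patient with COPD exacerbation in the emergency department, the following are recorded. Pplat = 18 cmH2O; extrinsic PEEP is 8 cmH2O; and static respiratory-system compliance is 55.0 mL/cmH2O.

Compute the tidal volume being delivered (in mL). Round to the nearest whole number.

550

Vt = Cstat × (Pplat − PEEP) = 55.0 × (18 − 8) = 55.0 × 10.0 = 550.0 mL.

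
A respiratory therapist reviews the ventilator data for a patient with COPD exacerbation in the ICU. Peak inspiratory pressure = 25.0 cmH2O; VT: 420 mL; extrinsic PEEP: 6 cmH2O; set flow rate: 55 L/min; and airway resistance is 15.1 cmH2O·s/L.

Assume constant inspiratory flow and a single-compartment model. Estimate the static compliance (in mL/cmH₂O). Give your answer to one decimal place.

81.4

Flow: 55 L/min ÷ 60 = 0.9167 L/s.
Equation of motion (constant flow): PIP = Vt/C + R·V̇ + PEEP.
Vt/C = PIP − R·V̇ − PEEP = 25.0 − 15.1×0.9167 − 6 = 25.0 − 13.842 − 6 = 5.158 cmH2O.
C = Vt / 5.158 = 420 / 5.158 = 81.427 mL/cmH2O.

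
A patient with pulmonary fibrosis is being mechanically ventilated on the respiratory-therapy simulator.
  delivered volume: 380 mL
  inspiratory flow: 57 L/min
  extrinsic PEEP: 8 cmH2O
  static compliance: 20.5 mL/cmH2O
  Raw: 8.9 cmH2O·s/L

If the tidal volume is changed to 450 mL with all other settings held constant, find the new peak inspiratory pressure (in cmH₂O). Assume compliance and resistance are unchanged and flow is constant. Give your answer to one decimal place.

38.4

Flow: 57 L/min ÷ 60 = 0.95 L/s.
PIP = Vt/C + R·V̇ + PEEP (constant-flow equation of motion).
Only the elastic term changes: ΔPIP = ΔVt / C = (450 − 380) / 20.5 = 3.415 cmH2O.
Original PIP = 380/20.5 + 8.9×0.95 + 8 = 34.992 cmH2O; new PIP = 34.992 + (3.415) = 38.407 cmH2O.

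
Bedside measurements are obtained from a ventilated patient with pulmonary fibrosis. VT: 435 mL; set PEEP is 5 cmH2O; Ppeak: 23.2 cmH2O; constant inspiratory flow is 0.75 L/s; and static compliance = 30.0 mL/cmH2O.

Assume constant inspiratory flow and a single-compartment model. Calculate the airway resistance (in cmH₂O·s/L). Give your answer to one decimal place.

4.9

Equation of motion (constant flow): PIP = Vt/C + R·V̇ + PEEP.
R·V̇ = PIP − Vt/C − PEEP = 23.2 − 435/30.0 − 5 = 23.2 − 14.5 − 5 = 3.7 cmH2O.
R = 3.7 / 0.75 = 4.933 cmH2O·s/L.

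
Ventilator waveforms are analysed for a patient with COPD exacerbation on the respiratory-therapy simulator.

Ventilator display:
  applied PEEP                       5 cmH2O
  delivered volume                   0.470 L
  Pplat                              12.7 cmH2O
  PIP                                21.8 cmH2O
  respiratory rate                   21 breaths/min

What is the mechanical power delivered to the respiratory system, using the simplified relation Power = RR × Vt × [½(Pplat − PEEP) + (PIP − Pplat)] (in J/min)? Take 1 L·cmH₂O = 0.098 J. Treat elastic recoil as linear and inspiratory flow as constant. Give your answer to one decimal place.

12.5

Per-breath work = Vt × [½(Pplat−PEEP) + (PIP−Pplat)] = 0.470 × [0.5×7.7 + 9.1] = 0.470 × 12.95 = 6.087 L·cmH2O.
Power = 21 × 6.087 = 127.83 L·cmH2O/min.
× 0.098 J/(L·cmH2O) → 12.527 J/min.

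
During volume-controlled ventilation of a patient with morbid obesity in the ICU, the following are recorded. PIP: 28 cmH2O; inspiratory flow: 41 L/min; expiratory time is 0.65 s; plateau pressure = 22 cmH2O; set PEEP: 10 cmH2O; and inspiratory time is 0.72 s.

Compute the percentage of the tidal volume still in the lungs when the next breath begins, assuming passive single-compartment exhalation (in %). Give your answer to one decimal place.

Flow: 41 L/min ÷ 60 = 0.6833 L/s.
Vt = flow × Ti = 0.6833 L/s × 0.72 s × 1000 mL/L = 491.98 mL.
R = (PIP − Pplat)/V̇ = (28 − 22) / 0.6833 = 6.0/0.6833 = 8.781 cmH2O·s/L.
C = Vt/(Pplat − PEEP) = 491.98 / (22 − 10) = 491.98/12.0 = 40.998 mL/cmH2O.
τ = R × C = 8.781 × 0.041 L/cmH2O = 0.36 s.
Fraction remaining at end-expiration = e^(−Te/τ) = e^(−0.65/0.36) = 0.1644 → 16.44%.

16.4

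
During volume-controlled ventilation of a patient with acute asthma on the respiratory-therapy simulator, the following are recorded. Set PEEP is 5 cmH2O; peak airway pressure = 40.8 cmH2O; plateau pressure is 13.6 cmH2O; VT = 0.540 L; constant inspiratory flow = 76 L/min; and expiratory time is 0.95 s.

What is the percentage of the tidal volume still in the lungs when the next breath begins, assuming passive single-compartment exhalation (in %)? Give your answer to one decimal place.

49.4

Flow: 76 L/min ÷ 60 = 1.2667 L/s.
R = (PIP − Pplat)/V̇ = (40.8 − 13.6) / 1.2667 = 27.2/1.2667 = 21.473 cmH2O·s/L.
C = Vt/(Pplat − PEEP) = 540.0 / (13.6 − 5) = 540.0/8.6 = 62.791 mL/cmH2O.
τ = R × C = 21.473 × 0.06279 L/cmH2O = 1.348 s.
Fraction remaining at end-expiration = e^(−Te/τ) = e^(−0.95/1.348) = 0.4942 → 49.42%.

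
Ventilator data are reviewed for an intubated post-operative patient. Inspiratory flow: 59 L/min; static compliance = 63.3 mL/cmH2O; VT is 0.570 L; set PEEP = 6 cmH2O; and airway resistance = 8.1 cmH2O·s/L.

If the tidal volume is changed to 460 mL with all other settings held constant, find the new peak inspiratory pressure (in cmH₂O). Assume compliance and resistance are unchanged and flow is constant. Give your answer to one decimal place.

Flow: 59 L/min ÷ 60 = 0.9833 L/s.
PIP = Vt/C + R·V̇ + PEEP (constant-flow equation of motion).
Only the elastic term changes: ΔPIP = ΔVt / C = (460 − 570) / 63.3 = -1.738 cmH2O.
Original PIP = 570/63.3 + 8.1×0.9833 + 6 = 22.969 cmH2O; new PIP = 22.969 + (-1.738) = 21.231 cmH2O.

21.2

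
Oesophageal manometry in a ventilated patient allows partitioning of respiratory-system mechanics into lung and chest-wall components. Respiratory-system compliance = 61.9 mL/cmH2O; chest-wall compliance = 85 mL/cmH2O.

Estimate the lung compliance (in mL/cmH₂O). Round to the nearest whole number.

1/CL = 1/Crs − 1/Ccw.
1/CL = 1/61.9 − 1/85 = 0.00439.
CL = 227.79 mL/cmH2O.

228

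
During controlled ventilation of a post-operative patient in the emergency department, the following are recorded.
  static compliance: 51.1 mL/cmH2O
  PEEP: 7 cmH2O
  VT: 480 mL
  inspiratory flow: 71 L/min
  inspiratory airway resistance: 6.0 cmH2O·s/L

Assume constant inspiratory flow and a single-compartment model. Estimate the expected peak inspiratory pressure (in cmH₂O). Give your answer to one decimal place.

Flow: 71 L/min ÷ 60 = 1.1833 L/s.
Equation of motion (constant flow): PIP = Vt/C + R·V̇ + PEEP.
PIP = 480/51.1 + 6.0×1.1833 + 7 = 9.393 + 7.1 + 7 = 23.493 cmH2O.

23.5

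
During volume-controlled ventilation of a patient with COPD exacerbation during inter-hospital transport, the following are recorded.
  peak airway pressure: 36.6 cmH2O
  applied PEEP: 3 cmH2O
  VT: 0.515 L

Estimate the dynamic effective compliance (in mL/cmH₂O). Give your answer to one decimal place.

Dynamic compliance = Vt / (PIP − PEEP) = 515 / (36.6 − 3) = 515 / 33.6 = 15.327 mL/cmH2O.

15.3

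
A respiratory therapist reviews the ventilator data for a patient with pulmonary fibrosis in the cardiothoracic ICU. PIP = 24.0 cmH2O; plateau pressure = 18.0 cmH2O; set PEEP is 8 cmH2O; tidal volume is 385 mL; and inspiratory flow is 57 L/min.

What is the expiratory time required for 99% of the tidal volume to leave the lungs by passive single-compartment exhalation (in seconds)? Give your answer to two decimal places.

Flow: 57 L/min ÷ 60 = 0.95 L/s.
R = (PIP − Pplat)/V̇ = (24.0 − 18.0) / 0.95 = 6.0/0.95 = 6.316 cmH2O·s/L.
C = Vt/(Pplat − PEEP) = 385.0 / (18.0 − 8) = 385.0/10.0 = 38.5 mL/cmH2O.
τ = R × C = 6.316 × 0.0385 L/cmH2O = 0.2432 s.
t = −τ·ln(1 − 0.99) = −0.2432·ln(0.01) = 1.12 s.

1.12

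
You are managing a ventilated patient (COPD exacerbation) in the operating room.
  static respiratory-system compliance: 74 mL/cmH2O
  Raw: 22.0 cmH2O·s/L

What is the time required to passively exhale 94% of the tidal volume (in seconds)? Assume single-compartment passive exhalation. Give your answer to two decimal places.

τ = R × C = 22.0 × 74 mL/cmH2O = 22.0 × 0.074 L/cmH2O = 1.628 s.
Exhaled fraction f = 1 − e^(−t/τ) → t = −τ·ln(1 − f) = −1.628·ln(0.06) = 4.58 s.

4.58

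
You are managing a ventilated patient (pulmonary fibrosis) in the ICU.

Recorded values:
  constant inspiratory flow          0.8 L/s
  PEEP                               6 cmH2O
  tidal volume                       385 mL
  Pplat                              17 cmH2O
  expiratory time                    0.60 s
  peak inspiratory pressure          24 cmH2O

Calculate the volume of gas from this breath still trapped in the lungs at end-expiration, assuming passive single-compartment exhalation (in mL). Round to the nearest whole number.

54

R = (PIP − Pplat)/V̇ = (24 − 17) / 0.8 = 7.0/0.8 = 8.75 cmH2O·s/L.
C = Vt/(Pplat − PEEP) = 385.0 / (17 − 6) = 385.0/11.0 = 35.0 mL/cmH2O.
τ = R × C = 8.75 × 0.035 L/cmH2O = 0.3063 s.
Fraction remaining = e^(−Te/τ) = e^(−0.60/0.3063) = 0.141.
Trapped volume = 385.0 × 0.141 = 54.285 mL.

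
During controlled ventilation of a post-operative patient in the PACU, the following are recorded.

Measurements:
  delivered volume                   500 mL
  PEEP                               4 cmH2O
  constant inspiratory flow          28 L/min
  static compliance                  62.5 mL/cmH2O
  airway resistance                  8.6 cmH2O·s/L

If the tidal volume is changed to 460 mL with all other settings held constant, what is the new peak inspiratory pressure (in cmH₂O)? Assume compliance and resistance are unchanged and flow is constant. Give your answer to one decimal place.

15.4

Flow: 28 L/min ÷ 60 = 0.4667 L/s.
PIP = Vt/C + R·V̇ + PEEP (constant-flow equation of motion).
Only the elastic term changes: ΔPIP = ΔVt / C = (460 − 500) / 62.5 = -0.64 cmH2O.
Original PIP = 500/62.5 + 8.6×0.4667 + 4 = 16.014 cmH2O; new PIP = 16.014 + (-0.64) = 15.374 cmH2O.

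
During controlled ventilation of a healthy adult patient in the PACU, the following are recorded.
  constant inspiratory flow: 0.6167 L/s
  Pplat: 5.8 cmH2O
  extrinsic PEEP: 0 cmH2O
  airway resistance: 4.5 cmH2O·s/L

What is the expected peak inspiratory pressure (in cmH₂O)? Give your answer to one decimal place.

8.6

PIP = Pplat + Raw × flow = 5.8 + 4.5 × 0.6167 = 5.8 + 2.775 = 8.575 cmH2O.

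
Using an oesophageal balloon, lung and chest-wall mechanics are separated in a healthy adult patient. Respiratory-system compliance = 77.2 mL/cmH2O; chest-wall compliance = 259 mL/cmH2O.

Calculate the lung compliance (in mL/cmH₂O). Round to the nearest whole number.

110

1/CL = 1/Crs − 1/Ccw.
1/CL = 1/77.2 − 1/259 = 0.009092.
CL = 109.99 mL/cmH2O.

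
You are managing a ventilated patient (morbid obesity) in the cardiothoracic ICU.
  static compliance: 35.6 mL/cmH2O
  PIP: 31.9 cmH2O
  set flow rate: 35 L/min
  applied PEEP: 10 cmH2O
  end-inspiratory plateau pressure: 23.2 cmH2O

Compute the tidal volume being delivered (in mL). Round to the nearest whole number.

470

Vt = Cstat × (Pplat − PEEP) = 35.6 × (23.2 − 10) = 35.6 × 13.2 = 469.92 mL.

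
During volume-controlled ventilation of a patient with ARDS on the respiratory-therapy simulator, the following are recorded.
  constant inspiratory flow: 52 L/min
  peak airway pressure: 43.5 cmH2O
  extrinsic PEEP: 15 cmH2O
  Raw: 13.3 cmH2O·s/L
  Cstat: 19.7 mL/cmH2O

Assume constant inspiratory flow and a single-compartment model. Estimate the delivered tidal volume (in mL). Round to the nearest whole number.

Flow: 52 L/min ÷ 60 = 0.8667 L/s.
Equation of motion (constant flow): PIP = Vt/C + R·V̇ + PEEP.
Vt/C = PIP − R·V̇ − PEEP = 43.5 − 11.527 − 15 = 16.973 cmH2O.
Vt = C × 16.973 = 19.7 × 16.973 = 334.37 mL.

334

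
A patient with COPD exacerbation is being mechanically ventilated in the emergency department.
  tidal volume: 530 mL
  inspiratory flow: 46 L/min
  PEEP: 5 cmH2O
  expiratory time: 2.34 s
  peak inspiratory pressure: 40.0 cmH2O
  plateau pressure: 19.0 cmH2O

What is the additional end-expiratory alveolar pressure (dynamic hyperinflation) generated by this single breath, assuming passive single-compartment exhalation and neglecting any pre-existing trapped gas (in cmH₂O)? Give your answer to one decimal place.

Flow: 46 L/min ÷ 60 = 0.7667 L/s.
R = (PIP − Pplat)/V̇ = (40.0 − 19.0) / 0.7667 = 21.0/0.7667 = 27.39 cmH2O·s/L.
C = Vt/(Pplat − PEEP) = 530.0 / (19.0 − 5) = 530.0/14.0 = 37.857 mL/cmH2O.
τ = R × C = 27.39 × 0.03786 L/cmH2O = 1.037 s.
Fraction remaining = e^(−Te/τ) = e^(−2.34/1.037) = 0.1047; trapped volume = 530.0 × 0.1047 = 55.491 mL.
Additional alveolar pressure from trapping ≈ V_trapped / C = 55.491 / 37.857 = 1.466 cmH2O.

1.5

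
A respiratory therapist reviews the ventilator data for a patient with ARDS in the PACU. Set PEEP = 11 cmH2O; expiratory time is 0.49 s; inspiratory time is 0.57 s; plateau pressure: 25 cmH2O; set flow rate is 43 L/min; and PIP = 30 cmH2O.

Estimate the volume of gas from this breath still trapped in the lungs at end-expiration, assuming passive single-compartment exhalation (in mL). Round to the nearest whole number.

Flow: 43 L/min ÷ 60 = 0.7167 L/s.
Vt = flow × Ti = 0.7167 L/s × 0.57 s × 1000 mL/L = 408.52 mL.
R = (PIP − Pplat)/V̇ = (30 − 25) / 0.7167 = 5.0/0.7167 = 6.976 cmH2O·s/L.
C = Vt/(Pplat − PEEP) = 408.52 / (25 − 11) = 408.52/14.0 = 29.18 mL/cmH2O.
τ = R × C = 6.976 × 0.02918 L/cmH2O = 0.2036 s.
Fraction remaining = e^(−Te/τ) = e^(−0.49/0.2036) = 0.09011.
Trapped volume = 408.52 × 0.09011 = 36.812 mL.

37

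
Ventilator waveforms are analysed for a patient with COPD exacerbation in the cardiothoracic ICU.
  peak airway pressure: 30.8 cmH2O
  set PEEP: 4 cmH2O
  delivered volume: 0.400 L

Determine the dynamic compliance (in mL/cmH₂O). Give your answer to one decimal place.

14.9

Dynamic compliance = Vt / (PIP − PEEP) = 400 / (30.8 − 4) = 400 / 26.8 = 14.925 mL/cmH2O.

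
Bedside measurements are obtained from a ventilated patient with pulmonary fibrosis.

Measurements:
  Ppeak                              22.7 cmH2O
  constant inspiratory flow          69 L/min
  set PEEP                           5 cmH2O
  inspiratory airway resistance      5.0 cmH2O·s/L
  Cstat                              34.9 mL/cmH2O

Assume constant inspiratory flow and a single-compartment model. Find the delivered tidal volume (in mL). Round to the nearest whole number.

417

Flow: 69 L/min ÷ 60 = 1.15 L/s.
Equation of motion (constant flow): PIP = Vt/C + R·V̇ + PEEP.
Vt/C = PIP − R·V̇ − PEEP = 22.7 − 5.75 − 5 = 11.95 cmH2O.
Vt = C × 11.95 = 34.9 × 11.95 = 417.06 mL.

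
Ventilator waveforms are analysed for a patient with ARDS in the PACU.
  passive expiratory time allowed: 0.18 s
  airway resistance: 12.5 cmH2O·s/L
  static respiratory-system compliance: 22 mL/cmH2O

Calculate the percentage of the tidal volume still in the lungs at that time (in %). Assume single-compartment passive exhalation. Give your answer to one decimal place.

τ = R × C = 12.5 × 22 mL/cmH2O = 12.5 × 0.022 L/cmH2O = 0.275 s.
Passive exhalation: V(t)/V₀ = e^(−t/τ) = e^(−0.18/0.275) = 0.5197.
Fraction remaining = 0.5197 → 51.97%.

52.0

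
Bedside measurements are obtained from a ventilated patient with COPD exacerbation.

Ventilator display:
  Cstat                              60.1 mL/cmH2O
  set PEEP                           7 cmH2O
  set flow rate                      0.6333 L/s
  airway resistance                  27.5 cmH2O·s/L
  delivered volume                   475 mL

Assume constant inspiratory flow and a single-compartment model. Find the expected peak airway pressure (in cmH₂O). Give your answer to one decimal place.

Equation of motion (constant flow): PIP = Vt/C + R·V̇ + PEEP.
PIP = 475/60.1 + 27.5×0.6333 + 7 = 7.903 + 17.416 + 7 = 32.319 cmH2O.

32.3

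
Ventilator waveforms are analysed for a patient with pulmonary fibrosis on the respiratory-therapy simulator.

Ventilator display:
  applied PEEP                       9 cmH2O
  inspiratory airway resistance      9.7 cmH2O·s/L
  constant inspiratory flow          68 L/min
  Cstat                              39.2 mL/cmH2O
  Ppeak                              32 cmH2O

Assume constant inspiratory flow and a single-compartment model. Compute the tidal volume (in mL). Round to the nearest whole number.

Flow: 68 L/min ÷ 60 = 1.1333 L/s.
Equation of motion (constant flow): PIP = Vt/C + R·V̇ + PEEP.
Vt/C = PIP − R·V̇ − PEEP = 32 − 10.993 − 9 = 12.007 cmH2O.
Vt = C × 12.007 = 39.2 × 12.007 = 470.67 mL.

471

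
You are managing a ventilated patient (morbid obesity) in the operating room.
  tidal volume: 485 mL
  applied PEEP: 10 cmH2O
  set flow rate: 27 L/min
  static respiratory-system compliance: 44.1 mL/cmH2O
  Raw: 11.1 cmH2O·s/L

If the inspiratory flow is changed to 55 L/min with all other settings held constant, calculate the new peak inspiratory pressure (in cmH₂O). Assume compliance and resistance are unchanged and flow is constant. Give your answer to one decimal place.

31.2

Flow: 27 L/min ÷ 60 = 0.45 L/s.
New flow: 55 L/min ÷ 60 = 0.9167 L/s.
PIP = Vt/C + R·V̇ + PEEP (constant-flow equation of motion).
Only the resistive term changes: ΔPIP = R × ΔV̇ = 11.1 × (0.9167 − 0.45) = 11.1 × 0.4667 = 5.18 cmH2O.
Original PIP = 485/44.1 + 11.1×0.45 + 10 = 25.993 cmH2O; new PIP = 25.993 + (5.18) = 31.173 cmH2O.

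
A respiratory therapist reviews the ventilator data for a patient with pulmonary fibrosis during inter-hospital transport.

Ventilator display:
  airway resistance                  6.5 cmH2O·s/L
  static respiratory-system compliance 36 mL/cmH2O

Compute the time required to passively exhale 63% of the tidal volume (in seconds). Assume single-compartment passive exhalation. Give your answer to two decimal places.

τ = R × C = 6.5 × 36 mL/cmH2O = 6.5 × 0.036 L/cmH2O = 0.234 s.
Exhaled fraction f = 1 − e^(−t/τ) → t = −τ·ln(1 − f) = −0.234·ln(0.37) = 0.2327 s.

0.23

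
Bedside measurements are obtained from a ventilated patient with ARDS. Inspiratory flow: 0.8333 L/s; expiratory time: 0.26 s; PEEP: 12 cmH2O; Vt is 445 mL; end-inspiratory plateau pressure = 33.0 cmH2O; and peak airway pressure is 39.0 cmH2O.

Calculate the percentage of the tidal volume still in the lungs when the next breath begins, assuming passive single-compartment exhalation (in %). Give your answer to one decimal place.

R = (PIP − Pplat)/V̇ = (39.0 − 33.0) / 0.8333 = 6.0/0.8333 = 7.2 cmH2O·s/L.
C = Vt/(Pplat − PEEP) = 445.0 / (33.0 − 12) = 445.0/21.0 = 21.19 mL/cmH2O.
τ = R × C = 7.2 × 0.02119 L/cmH2O = 0.1526 s.
Fraction remaining at end-expiration = e^(−Te/τ) = e^(−0.26/0.1526) = 0.182 → 18.2%.

18.2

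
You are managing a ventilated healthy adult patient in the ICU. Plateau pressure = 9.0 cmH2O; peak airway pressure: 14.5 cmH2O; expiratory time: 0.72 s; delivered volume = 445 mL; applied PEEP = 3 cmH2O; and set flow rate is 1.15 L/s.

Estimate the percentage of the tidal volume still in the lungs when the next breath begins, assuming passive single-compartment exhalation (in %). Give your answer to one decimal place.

R = (PIP − Pplat)/V̇ = (14.5 − 9.0) / 1.15 = 5.5/1.15 = 4.783 cmH2O·s/L.
C = Vt/(Pplat − PEEP) = 445.0 / (9.0 − 3) = 445.0/6.0 = 74.167 mL/cmH2O.
τ = R × C = 4.783 × 0.07417 L/cmH2O = 0.3548 s.
Fraction remaining at end-expiration = e^(−Te/τ) = e^(−0.72/0.3548) = 0.1314 → 13.14%.

13.1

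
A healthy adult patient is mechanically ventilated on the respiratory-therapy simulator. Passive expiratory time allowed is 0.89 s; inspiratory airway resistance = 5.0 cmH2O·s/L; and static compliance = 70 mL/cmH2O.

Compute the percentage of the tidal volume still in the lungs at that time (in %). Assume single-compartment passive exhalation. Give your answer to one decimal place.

τ = R × C = 5.0 × 70 mL/cmH2O = 5.0 × 0.070 L/cmH2O = 0.35 s.
Passive exhalation: V(t)/V₀ = e^(−t/τ) = e^(−0.89/0.35) = 0.07864.
Fraction remaining = 0.07864 → 7.864%.

7.9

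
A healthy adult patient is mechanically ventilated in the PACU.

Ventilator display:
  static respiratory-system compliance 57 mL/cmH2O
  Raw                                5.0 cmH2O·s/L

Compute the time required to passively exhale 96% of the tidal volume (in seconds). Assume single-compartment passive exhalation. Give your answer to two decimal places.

0.92

τ = R × C = 5.0 × 57 mL/cmH2O = 5.0 × 0.057 L/cmH2O = 0.285 s.
Exhaled fraction f = 1 − e^(−t/τ) → t = −τ·ln(1 − f) = −0.285·ln(0.04) = 0.9174 s.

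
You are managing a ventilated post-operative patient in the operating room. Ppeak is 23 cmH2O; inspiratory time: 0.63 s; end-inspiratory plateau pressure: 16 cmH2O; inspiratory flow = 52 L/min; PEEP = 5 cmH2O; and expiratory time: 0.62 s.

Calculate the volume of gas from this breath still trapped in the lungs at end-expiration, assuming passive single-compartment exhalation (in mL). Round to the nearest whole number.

116

Flow: 52 L/min ÷ 60 = 0.8667 L/s.
Vt = flow × Ti = 0.8667 L/s × 0.63 s × 1000 mL/L = 546.02 mL.
R = (PIP − Pplat)/V̇ = (23 − 16) / 0.8667 = 7.0/0.8667 = 8.077 cmH2O·s/L.
C = Vt/(Pplat − PEEP) = 546.02 / (16 − 5) = 546.02/11.0 = 49.638 mL/cmH2O.
τ = R × C = 8.077 × 0.04964 L/cmH2O = 0.4009 s.
Fraction remaining = e^(−Te/τ) = e^(−0.62/0.4009) = 0.213.
Trapped volume = 546.02 × 0.213 = 116.3 mL.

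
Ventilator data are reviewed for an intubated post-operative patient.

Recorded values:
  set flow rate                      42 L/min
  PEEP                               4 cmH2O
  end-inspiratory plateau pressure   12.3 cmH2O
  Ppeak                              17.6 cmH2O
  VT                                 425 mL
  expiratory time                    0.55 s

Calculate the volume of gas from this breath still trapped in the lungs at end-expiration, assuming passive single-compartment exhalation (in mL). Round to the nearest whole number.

Flow: 42 L/min ÷ 60 = 0.7 L/s.
R = (PIP − Pplat)/V̇ = (17.6 − 12.3) / 0.7 = 5.3/0.7 = 7.571 cmH2O·s/L.
C = Vt/(Pplat − PEEP) = 425.0 / (12.3 − 4) = 425.0/8.3 = 51.205 mL/cmH2O.
τ = R × C = 7.571 × 0.05121 L/cmH2O = 0.3877 s.
Fraction remaining = e^(−Te/τ) = e^(−0.55/0.3877) = 0.242.
Trapped volume = 425.0 × 0.242 = 102.85 mL.

103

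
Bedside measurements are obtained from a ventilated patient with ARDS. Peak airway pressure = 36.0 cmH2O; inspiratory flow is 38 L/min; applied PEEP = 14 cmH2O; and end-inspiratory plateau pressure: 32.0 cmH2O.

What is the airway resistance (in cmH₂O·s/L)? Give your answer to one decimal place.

6.3

Flow: 38 L/min ÷ 60 = 0.6333 L/s.
Raw = (PIP − Pplat) / flow = (36.0 − 32.0) / 0.6333 = 4.0 / 0.6333 = 6.316 cmH2O·s/L.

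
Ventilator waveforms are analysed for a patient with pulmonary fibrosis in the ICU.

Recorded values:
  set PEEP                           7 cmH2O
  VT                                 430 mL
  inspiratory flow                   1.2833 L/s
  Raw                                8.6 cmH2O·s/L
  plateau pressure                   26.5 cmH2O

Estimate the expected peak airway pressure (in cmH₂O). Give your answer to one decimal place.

37.5

PIP = Pplat + Raw × flow = 26.5 + 8.6 × 1.2833 = 26.5 + 11.036 = 37.536 cmH2O.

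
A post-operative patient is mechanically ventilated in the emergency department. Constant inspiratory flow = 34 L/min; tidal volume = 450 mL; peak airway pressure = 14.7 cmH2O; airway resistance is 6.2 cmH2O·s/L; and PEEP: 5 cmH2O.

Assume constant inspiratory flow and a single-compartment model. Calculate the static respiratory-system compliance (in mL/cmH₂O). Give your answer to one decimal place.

72.7

Flow: 34 L/min ÷ 60 = 0.5667 L/s.
Equation of motion (constant flow): PIP = Vt/C + R·V̇ + PEEP.
Vt/C = PIP − R·V̇ − PEEP = 14.7 − 6.2×0.5667 − 5 = 14.7 − 3.514 − 5 = 6.186 cmH2O.
C = Vt / 6.186 = 450 / 6.186 = 72.745 mL/cmH2O.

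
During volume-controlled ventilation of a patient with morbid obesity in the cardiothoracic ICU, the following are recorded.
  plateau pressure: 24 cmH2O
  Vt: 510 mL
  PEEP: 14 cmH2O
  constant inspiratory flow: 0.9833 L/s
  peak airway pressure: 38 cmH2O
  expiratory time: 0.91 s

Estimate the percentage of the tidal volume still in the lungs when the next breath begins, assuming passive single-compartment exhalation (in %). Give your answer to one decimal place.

28.6

R = (PIP − Pplat)/V̇ = (38 − 24) / 0.9833 = 14.0/0.9833 = 14.238 cmH2O·s/L.
C = Vt/(Pplat − PEEP) = 510.0 / (24 − 14) = 510.0/10.0 = 51.0 mL/cmH2O.
τ = R × C = 14.238 × 0.051 L/cmH2O = 0.7261 s.
Fraction remaining at end-expiration = e^(−Te/τ) = e^(−0.91/0.7261) = 0.2856 → 28.56%.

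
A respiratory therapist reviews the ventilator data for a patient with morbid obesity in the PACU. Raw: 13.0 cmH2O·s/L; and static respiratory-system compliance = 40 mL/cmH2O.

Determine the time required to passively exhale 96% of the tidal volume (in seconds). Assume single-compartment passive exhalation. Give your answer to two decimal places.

τ = R × C = 13.0 × 40 mL/cmH2O = 13.0 × 0.040 L/cmH2O = 0.52 s.
Exhaled fraction f = 1 − e^(−t/τ) → t = −τ·ln(1 − f) = −0.52·ln(0.04) = 1.674 s.

1.67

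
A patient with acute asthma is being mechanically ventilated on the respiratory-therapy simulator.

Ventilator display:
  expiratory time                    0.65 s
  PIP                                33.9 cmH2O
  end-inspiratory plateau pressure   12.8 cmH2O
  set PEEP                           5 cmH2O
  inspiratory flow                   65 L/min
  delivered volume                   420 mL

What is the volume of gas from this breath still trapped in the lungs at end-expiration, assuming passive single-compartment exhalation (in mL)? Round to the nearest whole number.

226

Flow: 65 L/min ÷ 60 = 1.0833 L/s.
R = (PIP − Pplat)/V̇ = (33.9 − 12.8) / 1.0833 = 21.1/1.0833 = 19.478 cmH2O·s/L.
C = Vt/(Pplat − PEEP) = 420.0 / (12.8 − 5) = 420.0/7.8 = 53.846 mL/cmH2O.
τ = R × C = 19.478 × 0.05385 L/cmH2O = 1.049 s.
Fraction remaining = e^(−Te/τ) = e^(−0.65/1.049) = 0.5381.
Trapped volume = 420.0 × 0.5381 = 226.0 mL.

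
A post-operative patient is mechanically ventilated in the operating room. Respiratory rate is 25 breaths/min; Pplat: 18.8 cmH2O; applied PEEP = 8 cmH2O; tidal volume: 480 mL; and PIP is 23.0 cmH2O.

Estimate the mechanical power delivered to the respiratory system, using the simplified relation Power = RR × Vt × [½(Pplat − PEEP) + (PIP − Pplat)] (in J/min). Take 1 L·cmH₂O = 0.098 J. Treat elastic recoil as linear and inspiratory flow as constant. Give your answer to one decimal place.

11.3

Per-breath work = Vt × [½(Pplat−PEEP) + (PIP−Pplat)] = 0.480 × [0.5×10.8 + 4.2] = 0.480 × 9.6 = 4.608 L·cmH2O.
Power = 25 × 4.608 = 115.2 L·cmH2O/min.
× 0.098 J/(L·cmH2O) → 11.29 J/min.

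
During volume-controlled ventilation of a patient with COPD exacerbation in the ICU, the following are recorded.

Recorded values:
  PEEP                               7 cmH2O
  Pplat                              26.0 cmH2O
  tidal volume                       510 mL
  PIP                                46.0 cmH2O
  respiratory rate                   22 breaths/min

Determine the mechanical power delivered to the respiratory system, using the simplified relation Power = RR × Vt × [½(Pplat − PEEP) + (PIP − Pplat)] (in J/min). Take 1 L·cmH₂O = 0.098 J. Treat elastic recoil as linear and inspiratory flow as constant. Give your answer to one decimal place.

32.4

Per-breath work = Vt × [½(Pplat−PEEP) + (PIP−Pplat)] = 0.510 × [0.5×19.0 + 20.0] = 0.510 × 29.5 = 15.045 L·cmH2O.
Power = 22 × 15.045 = 330.99 L·cmH2O/min.
× 0.098 J/(L·cmH2O) → 32.437 J/min.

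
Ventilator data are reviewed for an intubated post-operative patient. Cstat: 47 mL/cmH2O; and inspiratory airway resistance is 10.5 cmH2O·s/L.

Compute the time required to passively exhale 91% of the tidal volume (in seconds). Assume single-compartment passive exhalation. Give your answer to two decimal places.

1.19

τ = R × C = 10.5 × 47 mL/cmH2O = 10.5 × 0.047 L/cmH2O = 0.4935 s.
Exhaled fraction f = 1 − e^(−t/τ) → t = −τ·ln(1 − f) = −0.4935·ln(0.09) = 1.188 s.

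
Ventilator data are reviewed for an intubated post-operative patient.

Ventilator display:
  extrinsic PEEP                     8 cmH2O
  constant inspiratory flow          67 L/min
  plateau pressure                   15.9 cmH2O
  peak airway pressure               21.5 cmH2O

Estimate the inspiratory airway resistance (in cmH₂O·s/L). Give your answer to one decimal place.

Flow: 67 L/min ÷ 60 = 1.1167 L/s.
Raw = (PIP − Pplat) / flow = (21.5 − 15.9) / 1.1167 = 5.6 / 1.1167 = 5.015 cmH2O·s/L.

5.0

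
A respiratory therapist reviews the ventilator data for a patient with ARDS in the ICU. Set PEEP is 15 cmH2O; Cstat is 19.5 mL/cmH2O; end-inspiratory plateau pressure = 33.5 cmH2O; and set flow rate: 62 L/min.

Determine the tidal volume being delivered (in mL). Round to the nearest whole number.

Vt = Cstat × (Pplat − PEEP) = 19.5 × (33.5 − 15) = 19.5 × 18.5 = 360.75 mL.

361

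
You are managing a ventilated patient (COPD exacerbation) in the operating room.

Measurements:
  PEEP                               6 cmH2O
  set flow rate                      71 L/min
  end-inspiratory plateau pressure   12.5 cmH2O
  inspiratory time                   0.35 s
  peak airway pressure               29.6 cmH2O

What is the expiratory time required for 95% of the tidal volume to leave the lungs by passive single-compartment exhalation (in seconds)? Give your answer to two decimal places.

2.76

Flow: 71 L/min ÷ 60 = 1.1833 L/s.
Vt = flow × Ti = 1.1833 L/s × 0.35 s × 1000 mL/L = 414.16 mL.
R = (PIP − Pplat)/V̇ = (29.6 − 12.5) / 1.1833 = 17.1/1.1833 = 14.451 cmH2O·s/L.
C = Vt/(Pplat − PEEP) = 414.16 / (12.5 − 6) = 414.16/6.5 = 63.717 mL/cmH2O.
τ = R × C = 14.451 × 0.06372 L/cmH2O = 0.9208 s.
t = −τ·ln(1 − 0.95) = −0.9208·ln(0.05) = 2.758 s.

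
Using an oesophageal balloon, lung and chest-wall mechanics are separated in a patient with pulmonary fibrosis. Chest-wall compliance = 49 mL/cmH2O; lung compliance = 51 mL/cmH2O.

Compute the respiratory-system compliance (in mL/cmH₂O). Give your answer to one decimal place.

Lung and chest wall are elastances in series: 1/Crs = 1/CL + 1/Ccw.
1/Crs = 1/51 + 1/49 = 0.04002.
Crs = 24.988 mL/cmH2O.

25.0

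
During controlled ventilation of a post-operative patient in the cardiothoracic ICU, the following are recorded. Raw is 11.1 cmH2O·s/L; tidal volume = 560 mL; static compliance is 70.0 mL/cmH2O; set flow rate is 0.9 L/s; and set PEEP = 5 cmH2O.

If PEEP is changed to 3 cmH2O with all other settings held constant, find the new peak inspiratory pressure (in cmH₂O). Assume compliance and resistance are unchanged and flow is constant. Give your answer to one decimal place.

PIP = Vt/C + R·V̇ + PEEP (constant-flow equation of motion).
Only the baseline term changes: ΔPIP = ΔPEEP = 3 − 5 = -2.0 cmH2O.
Original PIP = 560/70.0 + 11.1×0.9 + 5 = 22.99 cmH2O; new PIP = 22.99 + (-2.0) = 20.99 cmH2O.

21.0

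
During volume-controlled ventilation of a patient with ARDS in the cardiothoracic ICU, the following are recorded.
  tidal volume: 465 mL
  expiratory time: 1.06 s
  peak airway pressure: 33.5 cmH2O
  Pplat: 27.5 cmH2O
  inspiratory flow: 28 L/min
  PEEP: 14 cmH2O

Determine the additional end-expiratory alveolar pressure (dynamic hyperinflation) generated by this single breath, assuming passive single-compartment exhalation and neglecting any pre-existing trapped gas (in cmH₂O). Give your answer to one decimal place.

Flow: 28 L/min ÷ 60 = 0.4667 L/s.
R = (PIP − Pplat)/V̇ = (33.5 − 27.5) / 0.4667 = 6.0/0.4667 = 12.856 cmH2O·s/L.
C = Vt/(Pplat − PEEP) = 465.0 / (27.5 − 14) = 465.0/13.5 = 34.444 mL/cmH2O.
τ = R × C = 12.856 × 0.03444 L/cmH2O = 0.4428 s.
Fraction remaining = e^(−Te/τ) = e^(−1.06/0.4428) = 0.09128; trapped volume = 465.0 × 0.09128 = 42.445 mL.
Additional alveolar pressure from trapping ≈ V_trapped / C = 42.445 / 34.444 = 1.232 cmH2O.

1.2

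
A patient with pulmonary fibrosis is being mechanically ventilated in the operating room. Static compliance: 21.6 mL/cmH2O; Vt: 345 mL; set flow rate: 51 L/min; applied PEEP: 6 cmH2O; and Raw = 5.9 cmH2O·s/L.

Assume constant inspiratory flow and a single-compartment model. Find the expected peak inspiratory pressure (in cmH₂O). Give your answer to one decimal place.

Flow: 51 L/min ÷ 60 = 0.85 L/s.
Equation of motion (constant flow): PIP = Vt/C + R·V̇ + PEEP.
PIP = 345/21.6 + 5.9×0.85 + 6 = 15.972 + 5.015 + 6 = 26.987 cmH2O.

27.0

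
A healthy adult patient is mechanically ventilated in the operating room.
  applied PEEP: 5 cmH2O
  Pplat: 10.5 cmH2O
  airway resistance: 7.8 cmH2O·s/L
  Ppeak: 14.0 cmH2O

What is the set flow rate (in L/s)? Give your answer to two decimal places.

flow = (PIP − Pplat) / Raw = 3.5 / 7.8 = 0.4487 L/s.

0.45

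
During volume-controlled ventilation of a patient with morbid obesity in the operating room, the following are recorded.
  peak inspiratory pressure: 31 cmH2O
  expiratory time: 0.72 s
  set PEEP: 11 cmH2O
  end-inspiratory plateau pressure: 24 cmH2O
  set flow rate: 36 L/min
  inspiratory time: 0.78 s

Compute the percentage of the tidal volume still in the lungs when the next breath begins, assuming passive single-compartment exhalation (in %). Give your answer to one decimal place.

18.0

Flow: 36 L/min ÷ 60 = 0.6 L/s.
Vt = flow × Ti = 0.6 L/s × 0.78 s × 1000 mL/L = 468.0 mL.
R = (PIP − Pplat)/V̇ = (31 − 24) / 0.6 = 7.0/0.6 = 11.667 cmH2O·s/L.
C = Vt/(Pplat − PEEP) = 468.0 / (24 − 11) = 468.0/13.0 = 36.0 mL/cmH2O.
τ = R × C = 11.667 × 0.036 L/cmH2O = 0.42 s.
Fraction remaining at end-expiration = e^(−Te/τ) = e^(−0.72/0.42) = 0.1801 → 18.01%.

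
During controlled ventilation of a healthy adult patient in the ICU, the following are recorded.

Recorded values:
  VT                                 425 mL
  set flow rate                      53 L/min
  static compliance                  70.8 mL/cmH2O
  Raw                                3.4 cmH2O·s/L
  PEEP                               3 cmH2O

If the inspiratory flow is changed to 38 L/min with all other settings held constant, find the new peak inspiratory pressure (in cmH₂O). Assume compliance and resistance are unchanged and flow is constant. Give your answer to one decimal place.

11.2

Flow: 53 L/min ÷ 60 = 0.8833 L/s.
New flow: 38 L/min ÷ 60 = 0.6333 L/s.
PIP = Vt/C + R·V̇ + PEEP (constant-flow equation of motion).
Only the resistive term changes: ΔPIP = R × ΔV̇ = 3.4 × (0.6333 − 0.8833) = 3.4 × -0.25 = -0.85 cmH2O.
Original PIP = 425/70.8 + 3.4×0.8833 + 3 = 12.006 cmH2O; new PIP = 12.006 + (-0.85) = 11.156 cmH2O.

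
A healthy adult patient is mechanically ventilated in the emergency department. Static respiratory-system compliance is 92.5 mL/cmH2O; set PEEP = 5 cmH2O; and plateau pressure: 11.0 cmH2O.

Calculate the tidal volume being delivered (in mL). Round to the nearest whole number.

Vt = Cstat × (Pplat − PEEP) = 92.5 × (11.0 − 5) = 92.5 × 6.0 = 555.0 mL.

555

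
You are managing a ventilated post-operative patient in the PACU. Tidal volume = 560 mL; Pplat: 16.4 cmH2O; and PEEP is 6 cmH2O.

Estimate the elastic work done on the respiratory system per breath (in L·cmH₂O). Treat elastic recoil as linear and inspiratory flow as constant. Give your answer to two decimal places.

Elastic work ≈ ½ × (Pplat − PEEP) × Vt = 0.5 × (16.4 − 6) × 0.560 L = 0.5 × 10.4 × 0.560 = 2.912 L·cmH2O.

2.91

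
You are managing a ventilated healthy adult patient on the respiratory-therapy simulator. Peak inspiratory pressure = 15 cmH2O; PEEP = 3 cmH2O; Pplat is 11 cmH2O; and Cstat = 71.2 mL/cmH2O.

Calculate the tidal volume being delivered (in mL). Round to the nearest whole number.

570

Vt = Cstat × (Pplat − PEEP) = 71.2 × (11 − 3) = 71.2 × 8.0 = 569.6 mL.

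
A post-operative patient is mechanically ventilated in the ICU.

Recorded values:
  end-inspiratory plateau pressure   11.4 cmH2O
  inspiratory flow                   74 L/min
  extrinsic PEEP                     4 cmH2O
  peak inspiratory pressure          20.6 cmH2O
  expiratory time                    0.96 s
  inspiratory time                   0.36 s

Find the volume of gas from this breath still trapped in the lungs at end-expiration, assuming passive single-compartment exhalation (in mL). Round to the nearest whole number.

52

Flow: 74 L/min ÷ 60 = 1.2333 L/s.
Vt = flow × Ti = 1.2333 L/s × 0.36 s × 1000 mL/L = 443.99 mL.
R = (PIP − Pplat)/V̇ = (20.6 − 11.4) / 1.2333 = 9.2/1.2333 = 7.46 cmH2O·s/L.
C = Vt/(Pplat − PEEP) = 443.99 / (11.4 − 4) = 443.99/7.4 = 59.999 mL/cmH2O.
τ = R × C = 7.46 × 0.06 L/cmH2O = 0.4476 s.
Fraction remaining = e^(−Te/τ) = e^(−0.96/0.4476) = 0.1171.
Trapped volume = 443.99 × 0.1171 = 51.991 mL.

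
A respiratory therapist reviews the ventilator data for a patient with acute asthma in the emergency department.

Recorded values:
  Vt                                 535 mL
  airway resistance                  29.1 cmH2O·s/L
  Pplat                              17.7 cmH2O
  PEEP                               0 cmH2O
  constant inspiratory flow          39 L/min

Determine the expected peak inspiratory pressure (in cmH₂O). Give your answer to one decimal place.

36.6

Flow: 39 L/min ÷ 60 = 0.65 L/s.
PIP = Pplat + Raw × flow = 17.7 + 29.1 × 0.65 = 17.7 + 18.915 = 36.615 cmH2O.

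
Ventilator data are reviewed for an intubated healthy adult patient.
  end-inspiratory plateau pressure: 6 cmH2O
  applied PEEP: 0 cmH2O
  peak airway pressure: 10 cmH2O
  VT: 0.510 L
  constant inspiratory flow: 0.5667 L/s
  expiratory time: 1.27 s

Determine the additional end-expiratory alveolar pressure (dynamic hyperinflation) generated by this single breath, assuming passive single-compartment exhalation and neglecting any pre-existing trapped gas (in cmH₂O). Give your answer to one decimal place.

0.7

R = (PIP − Pplat)/V̇ = (10 − 6) / 0.5667 = 4.0/0.5667 = 7.058 cmH2O·s/L.
C = Vt/(Pplat − PEEP) = 510.0 / (6 − 0) = 510.0/6.0 = 85.0 mL/cmH2O.
τ = R × C = 7.058 × 0.085 L/cmH2O = 0.5999 s.
Fraction remaining = e^(−Te/τ) = e^(−1.27/0.5999) = 0.1204; trapped volume = 510.0 × 0.1204 = 61.404 mL.
Additional alveolar pressure from trapping ≈ V_trapped / C = 61.404 / 85.0 = 0.7224 cmH2O.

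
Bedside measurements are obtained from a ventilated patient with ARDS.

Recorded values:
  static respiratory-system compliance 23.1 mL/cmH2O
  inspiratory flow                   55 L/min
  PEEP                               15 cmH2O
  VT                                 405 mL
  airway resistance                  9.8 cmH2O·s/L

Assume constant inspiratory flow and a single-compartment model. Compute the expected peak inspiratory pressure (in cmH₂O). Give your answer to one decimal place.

41.5

Flow: 55 L/min ÷ 60 = 0.9167 L/s.
Equation of motion (constant flow): PIP = Vt/C + R·V̇ + PEEP.
PIP = 405/23.1 + 9.8×0.9167 + 15 = 17.532 + 8.984 + 15 = 41.516 cmH2O.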